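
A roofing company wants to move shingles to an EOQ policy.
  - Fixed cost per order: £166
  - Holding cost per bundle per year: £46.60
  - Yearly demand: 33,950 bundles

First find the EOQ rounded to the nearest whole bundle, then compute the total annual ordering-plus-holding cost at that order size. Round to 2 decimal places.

£22,918.27

EOQ = √(2DS/H) = √(2 × 33,950 × 166 / 46.6)
    = √(241,875.54) ≈ 491.81 → Q = 492 bundles
Annual ordering cost = (D/Q)·S = (33,950/492) × 166 = £11,454.67
Annual holding cost  = (Q/2)·H = (492/2) × 46.6 = £11,463.60
Total = £11,454.67 + £11,463.60 = £22,918.27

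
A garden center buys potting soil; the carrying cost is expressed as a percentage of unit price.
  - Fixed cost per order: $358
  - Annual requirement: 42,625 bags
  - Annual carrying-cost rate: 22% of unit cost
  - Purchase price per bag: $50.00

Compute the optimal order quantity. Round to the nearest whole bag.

H = i·C = 0.22 × $50 = $11.0000 per bag-year
Q* = √(2·D·S / H) = √(2·42,625·358 / 11) = √2,774,500.0 ≈ 1,665.68

1,666 bags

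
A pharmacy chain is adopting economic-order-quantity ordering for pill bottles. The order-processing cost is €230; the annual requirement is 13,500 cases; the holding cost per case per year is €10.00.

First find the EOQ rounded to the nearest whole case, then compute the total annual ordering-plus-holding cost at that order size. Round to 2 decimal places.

€7,880.36

EOQ = √(2DS/H) = √(2 × 13,500 × 230 / 10)
    = √(621,000.00) ≈ 788.04 → Q = 788 cases
Ordering: D/Q × S = 13,500/788 × €230 = €3,940.36
Holding:  Q/2 × H = 788/2 × €10 = €3,940.00
Total = €3,940.36 + €3,940.00 = €7,880.36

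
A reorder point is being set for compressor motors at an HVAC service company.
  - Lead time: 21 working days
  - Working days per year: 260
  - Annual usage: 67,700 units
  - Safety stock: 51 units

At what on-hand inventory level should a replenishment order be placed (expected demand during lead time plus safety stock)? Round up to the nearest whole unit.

Daily demand d = 67,700 / 260 = 260.385 units/day
Demand during lead time = 260.385 × 21 = 5,468.08
Reorder point = 5,468.08 + 51 = 5,519.08 → round up

5,520 units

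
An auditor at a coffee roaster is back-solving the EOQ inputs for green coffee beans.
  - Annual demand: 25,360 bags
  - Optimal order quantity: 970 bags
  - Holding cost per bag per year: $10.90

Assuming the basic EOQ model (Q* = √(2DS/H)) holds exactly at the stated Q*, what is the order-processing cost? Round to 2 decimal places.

From Q* = √(2DS/H) ⇒ Q*² = 2DS/H.
S = Q²H / (2D) = 970² × 10.9 / (2 × 25,360) = 202.2045

$202.20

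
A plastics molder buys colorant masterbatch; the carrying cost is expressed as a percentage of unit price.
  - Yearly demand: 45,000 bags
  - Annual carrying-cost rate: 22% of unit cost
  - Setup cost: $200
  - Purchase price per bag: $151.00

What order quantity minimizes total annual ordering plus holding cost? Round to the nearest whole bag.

736 bags

Carrying cost H = $151 × 22% = $33.2200/bag/yr
2DS/H = 2·45,000·200/33.22 = 541,842.26
EOQ = √541,842.26 ≈ 736.10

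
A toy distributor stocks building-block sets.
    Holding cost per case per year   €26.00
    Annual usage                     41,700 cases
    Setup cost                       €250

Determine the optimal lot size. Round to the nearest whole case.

EOQ = √(2DS/H) = √(2 × 41,700 × 250 / 26)
    = √(801,923.08) ≈ 895.50

896 cases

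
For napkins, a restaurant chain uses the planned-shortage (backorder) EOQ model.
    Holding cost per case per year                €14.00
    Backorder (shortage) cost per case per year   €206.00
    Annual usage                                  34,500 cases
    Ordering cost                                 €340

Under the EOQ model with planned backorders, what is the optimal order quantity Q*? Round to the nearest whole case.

1,338 cases

Basic EOQ = √(2·34,500·340/14) = 1,294.494
Backorder adjustment √((H+b)/b) = √((14+206)/206) = 1.0334
Q* = 1,294.494 × 1.0334 ≈ 1,337.76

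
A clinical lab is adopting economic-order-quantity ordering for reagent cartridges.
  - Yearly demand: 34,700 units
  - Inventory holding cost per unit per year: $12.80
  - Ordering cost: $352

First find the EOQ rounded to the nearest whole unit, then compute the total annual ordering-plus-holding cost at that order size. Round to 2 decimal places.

Optimal lot size Q* = (2 × 34,700 × $352 / $12.8)^½ ≈ 1,381.48 → Q = 1,381 units
Ordering: D/Q × S = 34,700/1,381 × $352 = $8,844.61
Holding:  Q/2 × H = 1,381/2 × $12.8 = $8,838.40
Total = $8,844.61 + $8,838.40 = $17,683.01

$17,683.01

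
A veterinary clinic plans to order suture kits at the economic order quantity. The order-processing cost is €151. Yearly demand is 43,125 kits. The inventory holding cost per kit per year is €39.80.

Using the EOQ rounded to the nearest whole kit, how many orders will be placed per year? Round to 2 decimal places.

EOQ = √(2DS/H) = √(2 × 43,125 × 151 / 39.8)
    = √(327,229.90) ≈ 572.04 → Q = 572
N = D/Q = 43,125/572 ≈ 75.393 orders/yr

75.39 orders per year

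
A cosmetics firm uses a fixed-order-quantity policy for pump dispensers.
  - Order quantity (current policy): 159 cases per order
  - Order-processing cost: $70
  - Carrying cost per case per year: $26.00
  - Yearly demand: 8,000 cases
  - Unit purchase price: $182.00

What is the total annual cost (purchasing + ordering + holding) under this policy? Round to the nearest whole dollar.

Orders/yr = 8,000/159 = 50.314; ordering cost = 50.314 × $70 = $3,522.01
Average inventory = 159/2 = 79.5; holding cost = 79.5 × $26 = $2,067.00
Purchase cost = D·C = 8,000 × 182 = $1,456,000.00
Total = $3,522.01 + $2,067.00 + $1,456,000.00 = $1,461,589.01

$1,461,589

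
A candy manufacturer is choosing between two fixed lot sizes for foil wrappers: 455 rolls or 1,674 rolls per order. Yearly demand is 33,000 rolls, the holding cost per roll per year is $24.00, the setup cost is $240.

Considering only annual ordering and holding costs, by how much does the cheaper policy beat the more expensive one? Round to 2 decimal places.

Annual cost at Q: ordering D·S/Q plus holding Q·H/2.
TC(455) = (33,000/455)×240 + (455/2)×24 = $22,866.59
TC(1,674) = (33,000/1,674)×240 + (1,674/2)×24 = $24,819.18
|ΔTC| = |$22,866.59 − $24,819.18| = $1,952.59

$1,952.59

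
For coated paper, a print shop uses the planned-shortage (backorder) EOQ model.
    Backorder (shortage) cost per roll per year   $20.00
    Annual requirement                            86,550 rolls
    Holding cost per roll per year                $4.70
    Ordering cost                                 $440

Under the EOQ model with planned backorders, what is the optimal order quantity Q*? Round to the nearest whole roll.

Basic EOQ = √(2·86,550·440/4.7) = 4,025.557
Backorder adjustment √((H+b)/b) = √((4.7+20)/20) = 1.1113
Q* = 4,025.557 × 1.1113 ≈ 4,473.62

4,474 rolls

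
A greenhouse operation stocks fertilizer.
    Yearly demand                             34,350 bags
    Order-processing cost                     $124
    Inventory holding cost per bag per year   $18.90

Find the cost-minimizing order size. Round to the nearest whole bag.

671 bags

2DS/H = 2·34,350·124/18.9 = 450,730.16
EOQ = √450,730.16 ≈ 671.36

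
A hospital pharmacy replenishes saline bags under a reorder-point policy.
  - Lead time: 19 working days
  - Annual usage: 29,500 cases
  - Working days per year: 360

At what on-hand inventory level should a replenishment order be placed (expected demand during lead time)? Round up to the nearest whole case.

1,557 cases

Daily demand d = 29,500 / 360 = 81.944 cases/day
Demand during lead time = 81.944 × 19 = 1,556.94
Reorder point = 1,556.94 → round up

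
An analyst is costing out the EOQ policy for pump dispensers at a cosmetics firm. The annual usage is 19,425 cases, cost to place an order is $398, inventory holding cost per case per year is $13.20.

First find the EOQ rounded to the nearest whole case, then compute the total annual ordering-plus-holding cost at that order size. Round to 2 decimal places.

2DS/H = 2·19,425·398/13.2 = 1,171,386.36
EOQ = √1,171,386.36 ≈ 1,082.31 → Q = 1,082 cases
Orders/yr = 19,425/1,082 = 17.953; ordering cost = 17.953 × $398 = $7,145.24
Average inventory = 1,082/2 = 541; holding cost = 541 × $13.2 = $7,141.20
Total = $7,145.24 + $7,141.20 = $14,286.44

$14,286.44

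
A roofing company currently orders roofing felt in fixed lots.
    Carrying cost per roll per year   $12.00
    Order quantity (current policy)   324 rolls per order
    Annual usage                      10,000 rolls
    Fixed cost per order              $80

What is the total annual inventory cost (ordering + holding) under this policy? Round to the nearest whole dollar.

Annual ordering cost = (D/Q)·S = (10,000/324) × 80 = $2,469.14
Annual holding cost  = (Q/2)·H = (324/2) × 12 = $1,944.00
Total = $2,469.14 + $1,944.00 = $4,413.14

$4,413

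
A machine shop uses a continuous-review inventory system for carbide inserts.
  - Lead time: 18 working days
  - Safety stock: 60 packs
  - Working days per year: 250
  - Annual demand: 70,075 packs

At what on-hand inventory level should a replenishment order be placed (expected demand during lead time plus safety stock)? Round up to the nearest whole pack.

5,106 packs

Daily demand d = 70,075 / 250 = 280.300 packs/day
Demand during lead time = 280.300 × 18 = 5,045.40
Reorder point = 5,045.40 + 60 = 5,105.40 → round up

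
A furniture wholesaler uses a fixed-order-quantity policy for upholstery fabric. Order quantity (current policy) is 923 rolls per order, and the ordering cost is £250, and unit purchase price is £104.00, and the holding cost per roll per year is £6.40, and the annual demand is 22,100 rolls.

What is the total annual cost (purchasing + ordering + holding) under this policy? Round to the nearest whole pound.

Ordering: D/Q × S = 22,100/923 × £250 = £5,985.92
Holding:  Q/2 × H = 923/2 × £6.4 = £2,953.60
Purchase cost = D·C = 22,100 × 104 = £2,298,400.00
Total = £5,985.92 + £2,953.60 + £2,298,400.00 = £2,307,339.52

£2,307,340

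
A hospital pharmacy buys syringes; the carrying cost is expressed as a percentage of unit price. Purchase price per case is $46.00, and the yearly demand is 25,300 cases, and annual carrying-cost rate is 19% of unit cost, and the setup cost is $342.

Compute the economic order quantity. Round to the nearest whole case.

H = i·C = 0.19 × $46 = $8.7400 per case-year
Optimal lot size Q* = (2 × 25,300 × $342 / $8.74)^½ ≈ 1,407.12

1,407 cases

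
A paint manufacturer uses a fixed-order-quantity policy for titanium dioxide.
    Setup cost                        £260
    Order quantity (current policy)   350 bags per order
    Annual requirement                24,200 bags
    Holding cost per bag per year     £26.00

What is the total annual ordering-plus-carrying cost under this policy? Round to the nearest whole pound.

£22,527

Annual ordering cost = (D/Q)·S = (24,200/350) × 260 = £17,977.14
Annual holding cost  = (Q/2)·H = (350/2) × 26 = £4,550.00
Total = £17,977.14 + £4,550.00 = £22,527.14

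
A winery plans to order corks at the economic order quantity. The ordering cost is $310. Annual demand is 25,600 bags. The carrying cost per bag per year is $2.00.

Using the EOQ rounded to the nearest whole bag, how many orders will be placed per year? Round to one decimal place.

EOQ = √(2DS/H) = √(2 × 25,600 × 310 / 2)
    = √(7,936,000.00) ≈ 2,817.09 → Q = 2,817
N = D/Q = 25,600/2,817 ≈ 9.088 orders/yr

9.1 orders per year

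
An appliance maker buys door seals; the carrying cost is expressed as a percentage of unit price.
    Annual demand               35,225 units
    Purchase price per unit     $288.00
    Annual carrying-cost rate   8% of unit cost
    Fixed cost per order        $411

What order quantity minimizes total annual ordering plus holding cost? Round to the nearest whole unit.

Holding cost per unit per year: H = 8% × $288 = $23.0400
Optimal lot size Q* = (2 × 35,225 × $411 / $23.04)^½ ≈ 1,121.04

1,121 units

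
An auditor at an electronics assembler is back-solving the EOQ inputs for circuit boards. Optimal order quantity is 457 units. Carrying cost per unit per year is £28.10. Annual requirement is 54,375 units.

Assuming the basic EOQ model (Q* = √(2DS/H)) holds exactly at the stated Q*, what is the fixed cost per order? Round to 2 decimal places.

£53.96

From Q* = √(2DS/H) ⇒ Q*² = 2DS/H.
S = Q²H / (2D) = 457² × 28.1 / (2 × 54,375) = 53.9647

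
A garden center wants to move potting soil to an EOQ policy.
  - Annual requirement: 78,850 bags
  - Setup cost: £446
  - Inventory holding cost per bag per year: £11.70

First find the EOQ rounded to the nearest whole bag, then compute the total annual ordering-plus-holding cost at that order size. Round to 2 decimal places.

£28,686.41

Optimal lot size Q* = (2 × 78,850 × £446 / £11.7)^½ ≈ 2,451.83 → Q = 2,452 bags
Annual ordering cost = (D/Q)·S = (78,850/2,452) × 446 = £14,342.21
Annual holding cost  = (Q/2)·H = (2,452/2) × 11.7 = £14,344.20
Total = £14,342.21 + £14,344.20 = £28,686.41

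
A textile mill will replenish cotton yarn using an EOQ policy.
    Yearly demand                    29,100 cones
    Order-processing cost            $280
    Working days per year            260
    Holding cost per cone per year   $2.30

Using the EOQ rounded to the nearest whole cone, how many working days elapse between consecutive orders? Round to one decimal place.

23.8 days

2DS/H = 2·29,100·280/2.3 = 7,085,217.39
EOQ = √7,085,217.39 ≈ 2,661.81 → Q = 2,662 cones
Cycle time = (working days × Q)/D = (260 × 2,662) / 29,100 = 23.784 days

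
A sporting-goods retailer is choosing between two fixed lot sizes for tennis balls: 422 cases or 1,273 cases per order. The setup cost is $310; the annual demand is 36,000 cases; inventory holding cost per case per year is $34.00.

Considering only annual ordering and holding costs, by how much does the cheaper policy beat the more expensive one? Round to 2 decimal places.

For each Q, cost = (D/Q)·S + (Q/2)·H.
TC(422) = (36,000/422)×310 + (422/2)×34 = $33,619.50
TC(1,273) = (36,000/1,273)×310 + (1,273/2)×34 = $30,407.69
Cheaper: Q = 1,273.  Difference = $3,211.80

$3,211.80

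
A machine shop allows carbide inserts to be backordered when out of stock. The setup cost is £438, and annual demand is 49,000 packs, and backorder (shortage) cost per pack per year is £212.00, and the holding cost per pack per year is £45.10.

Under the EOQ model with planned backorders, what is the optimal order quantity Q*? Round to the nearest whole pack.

1,074 packs

Basic EOQ = √(2·49,000·438/45.1) = 975.578
Backorder adjustment √((H+b)/b) = √((45.1+212)/212) = 1.1012
Q* = 975.578 × 1.1012 ≈ 1,074.35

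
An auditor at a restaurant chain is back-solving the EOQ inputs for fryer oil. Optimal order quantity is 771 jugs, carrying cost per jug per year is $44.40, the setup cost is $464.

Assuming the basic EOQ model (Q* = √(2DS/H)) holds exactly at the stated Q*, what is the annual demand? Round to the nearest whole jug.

EOQ relation: Q² = 2DS/H, so rearrange for the unknown.
D = Q²H / (2S) = 771² × 44.4 / (2 × 464) = 28,440.93

28,441 jugs per year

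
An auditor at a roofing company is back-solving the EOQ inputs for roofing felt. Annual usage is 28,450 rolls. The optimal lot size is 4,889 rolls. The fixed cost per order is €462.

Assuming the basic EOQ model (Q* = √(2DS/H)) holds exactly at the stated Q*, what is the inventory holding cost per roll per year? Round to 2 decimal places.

€1.10

From Q* = √(2DS/H) ⇒ Q*² = 2DS/H.
H = 2DS / Q² = 2 × 28,450 × 462 / 4,889² = 1.0998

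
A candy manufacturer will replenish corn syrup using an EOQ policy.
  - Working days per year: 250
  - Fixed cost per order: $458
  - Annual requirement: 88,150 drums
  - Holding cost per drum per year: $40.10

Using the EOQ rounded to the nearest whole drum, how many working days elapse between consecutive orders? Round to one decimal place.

4.0 days

2DS/H = 2·88,150·458/40.1 = 2,013,601.00
EOQ = √2,013,601.00 ≈ 1,419.01 → Q = 1,419 drums
T = Q/D × 250 days = 1,419/88,150 × 250 = 4.024 days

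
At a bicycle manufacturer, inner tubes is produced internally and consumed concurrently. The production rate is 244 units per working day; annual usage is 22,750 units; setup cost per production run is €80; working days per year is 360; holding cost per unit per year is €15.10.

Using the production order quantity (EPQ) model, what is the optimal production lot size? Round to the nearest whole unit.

d = 22,750/360 = 63.1944 units/day;  effective holding cost H(1 − d/p) = 15.1·(1 − 63.1944/244) = 11.18920
Q* = √(2DS / H_eff) = √(2·22,750·80 / 11.18920) ≈ 570.36

570 units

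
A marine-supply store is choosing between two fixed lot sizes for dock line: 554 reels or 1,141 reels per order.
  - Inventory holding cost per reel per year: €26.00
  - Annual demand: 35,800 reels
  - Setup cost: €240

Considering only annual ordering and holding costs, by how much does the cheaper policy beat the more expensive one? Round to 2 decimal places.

TC(Q) = (D/Q)S + (Q/2)H
TC(554) = (35,800/554)×240 + (554/2)×26 = €22,711.03
TC(1,141) = (35,800/1,141)×240 + (1,141/2)×26 = €22,363.24
|ΔTC| = |€22,711.03 − €22,363.24| = €347.79

€347.79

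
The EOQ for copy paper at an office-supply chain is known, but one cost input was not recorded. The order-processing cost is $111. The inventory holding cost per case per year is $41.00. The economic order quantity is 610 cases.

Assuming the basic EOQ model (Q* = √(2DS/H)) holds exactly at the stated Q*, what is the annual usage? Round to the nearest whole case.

From Q* = √(2DS/H) ⇒ Q*² = 2DS/H.
D = Q²H / (2S) = 610² × 41 / (2 × 111) = 68,721.17

68,721 cases per year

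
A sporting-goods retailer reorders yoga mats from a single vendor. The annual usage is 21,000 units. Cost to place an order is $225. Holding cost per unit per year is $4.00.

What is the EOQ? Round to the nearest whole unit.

Q* = √(2·D·S / H) = √(2·21,000·225 / 4) = √2,362,500.0 ≈ 1,537.04

1,537 units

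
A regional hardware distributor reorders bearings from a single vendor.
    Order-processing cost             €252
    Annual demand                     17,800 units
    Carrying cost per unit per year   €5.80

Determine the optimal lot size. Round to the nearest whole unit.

2DS/H = 2·17,800·252/5.8 = 1,546,758.62
EOQ = √1,546,758.62 ≈ 1,243.69

1,244 units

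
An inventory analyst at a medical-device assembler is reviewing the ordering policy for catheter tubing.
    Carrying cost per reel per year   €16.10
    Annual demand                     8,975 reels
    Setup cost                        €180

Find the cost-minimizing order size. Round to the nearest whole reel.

448 reels

EOQ = √(2DS/H) = √(2 × 8,975 × 180 / 16.1)
    = √(200,683.23) ≈ 447.98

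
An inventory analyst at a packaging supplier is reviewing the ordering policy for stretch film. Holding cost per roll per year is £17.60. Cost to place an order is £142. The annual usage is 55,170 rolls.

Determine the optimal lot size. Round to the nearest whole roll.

Q* = √(2·D·S / H) = √(2·55,170·142 / 17.6) = √890,243.2 ≈ 943.53

944 rolls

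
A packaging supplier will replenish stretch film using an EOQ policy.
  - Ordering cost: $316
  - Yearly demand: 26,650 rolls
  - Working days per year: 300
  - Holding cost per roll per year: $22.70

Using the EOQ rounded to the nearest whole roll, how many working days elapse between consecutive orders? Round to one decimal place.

9.7 days

Optimal lot size Q* = (2 × 26,650 × $316 / $22.7)^½ ≈ 861.38 → Q = 861 rolls
Days between orders = 300 / (D/Q) = 300 / 30.952 ≈ 9.692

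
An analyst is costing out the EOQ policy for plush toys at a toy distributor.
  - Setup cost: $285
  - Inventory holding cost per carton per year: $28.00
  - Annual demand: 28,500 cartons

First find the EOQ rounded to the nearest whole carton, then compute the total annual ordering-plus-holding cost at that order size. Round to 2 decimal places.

$21,327.45

Optimal lot size Q* = (2 × 28,500 × $285 / $28)^½ ≈ 761.69 → Q = 762 cartons
Ordering: D/Q × S = 28,500/762 × $285 = $10,659.45
Holding:  Q/2 × H = 762/2 × $28 = $10,668.00
Total = $10,659.45 + $10,668.00 = $21,327.45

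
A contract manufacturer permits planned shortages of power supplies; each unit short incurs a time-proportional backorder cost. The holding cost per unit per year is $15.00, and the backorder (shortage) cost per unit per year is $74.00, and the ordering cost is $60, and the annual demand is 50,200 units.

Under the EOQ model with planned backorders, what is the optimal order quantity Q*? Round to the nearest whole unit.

695 units

Basic EOQ = √(2·50,200·60/15) = 633.719
Backorder adjustment √((H+b)/b) = √((15+74)/74) = 1.0967
Q* = 633.719 × 1.0967 ≈ 694.99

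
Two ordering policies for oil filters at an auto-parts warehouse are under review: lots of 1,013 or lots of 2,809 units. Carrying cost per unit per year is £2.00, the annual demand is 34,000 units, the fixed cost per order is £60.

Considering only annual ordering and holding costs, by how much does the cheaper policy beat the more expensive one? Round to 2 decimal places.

£508.42

For each Q, cost = (D/Q)·S + (Q/2)·H.
TC(1,013) = (34,000/1,013)×60 + (1,013/2)×2 = £3,026.82
TC(2,809) = (34,000/2,809)×60 + (2,809/2)×2 = £3,535.24
Cheaper: Q = 1,013.  Difference = £508.42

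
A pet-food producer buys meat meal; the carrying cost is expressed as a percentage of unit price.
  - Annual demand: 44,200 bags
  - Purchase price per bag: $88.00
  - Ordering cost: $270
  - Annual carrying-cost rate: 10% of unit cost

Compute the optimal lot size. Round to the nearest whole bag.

Holding cost per bag per year: H = 10% × $88 = $8.8000
EOQ = √(2DS/H) = √(2 × 44,200 × 270 / 8.8)
    = √(2,712,272.73) ≈ 1,646.90

1,647 bags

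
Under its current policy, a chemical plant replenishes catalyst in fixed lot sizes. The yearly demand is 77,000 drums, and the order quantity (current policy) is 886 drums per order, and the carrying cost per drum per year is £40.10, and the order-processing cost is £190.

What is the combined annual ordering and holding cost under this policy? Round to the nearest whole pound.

Annual ordering cost = (D/Q)·S = (77,000/886) × 190 = £16,512.42
Annual holding cost  = (Q/2)·H = (886/2) × 40.1 = £17,764.30
Total = £16,512.42 + £17,764.30 = £34,276.72

£34,277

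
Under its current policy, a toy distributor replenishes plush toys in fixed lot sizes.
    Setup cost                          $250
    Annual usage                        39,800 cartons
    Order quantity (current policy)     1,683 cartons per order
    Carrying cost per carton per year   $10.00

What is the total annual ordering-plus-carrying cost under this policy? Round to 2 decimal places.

Annual ordering cost = (D/Q)·S = (39,800/1,683) × 250 = $5,912.06
Annual holding cost  = (Q/2)·H = (1,683/2) × 10 = $8,415.00
Total = $5,912.06 + $8,415.00 = $14,327.06

$14,327.06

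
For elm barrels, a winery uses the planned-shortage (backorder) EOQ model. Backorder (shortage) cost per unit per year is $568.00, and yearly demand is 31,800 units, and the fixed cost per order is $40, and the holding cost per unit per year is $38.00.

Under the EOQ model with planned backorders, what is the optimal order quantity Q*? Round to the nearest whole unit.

Q* = √(2DS/H) · √((H + b)/b)
   = √(2 × 31,800 × 40 / 38) · √((38 + 568) / 568)
   = 258.742 × 1.0329 ≈ 267.26

267 units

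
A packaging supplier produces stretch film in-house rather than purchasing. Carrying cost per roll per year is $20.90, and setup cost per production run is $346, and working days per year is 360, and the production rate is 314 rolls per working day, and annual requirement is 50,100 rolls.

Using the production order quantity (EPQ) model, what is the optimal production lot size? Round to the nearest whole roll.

Daily demand d = 50,100/360 = 139.167; p = 314; 1 − d/p = 0.55679
EPQ = √(2DS / (H(1 − d/p)))
    = √(2 × 50,100 × 346 / (20.9 × 0.55679)) ≈ 1,726.04

1,726 rolls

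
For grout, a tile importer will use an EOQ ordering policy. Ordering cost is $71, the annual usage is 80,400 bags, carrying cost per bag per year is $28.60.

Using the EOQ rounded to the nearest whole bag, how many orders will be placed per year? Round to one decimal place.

127.2 orders per year

Optimal lot size Q* = (2 × 80,400 × $71 / $28.6)^½ ≈ 631.81 → Q = 632
N = D/Q = 80,400/632 ≈ 127.215 orders/yr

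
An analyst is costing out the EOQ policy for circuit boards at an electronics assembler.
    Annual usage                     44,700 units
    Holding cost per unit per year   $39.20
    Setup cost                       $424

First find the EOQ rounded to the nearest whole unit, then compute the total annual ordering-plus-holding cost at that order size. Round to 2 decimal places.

$38,547.37

2DS/H = 2·44,700·424/39.2 = 966,979.59
EOQ = √966,979.59 ≈ 983.35 → Q = 983 units
Ordering: D/Q × S = 44,700/983 × $424 = $19,280.57
Holding:  Q/2 × H = 983/2 × $39.2 = $19,266.80
Total = $19,280.57 + $19,266.80 = $38,547.37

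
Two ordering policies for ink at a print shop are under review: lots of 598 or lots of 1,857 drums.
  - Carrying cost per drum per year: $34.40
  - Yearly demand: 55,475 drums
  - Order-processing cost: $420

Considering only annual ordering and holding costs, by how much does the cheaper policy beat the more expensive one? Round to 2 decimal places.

$4,760.72

TC(Q) = (D/Q)S + (Q/2)H
TC(598) = (55,475/598)×420 + (598/2)×34.4 = $49,247.97
TC(1,857) = (55,475/1,857)×420 + (1,857/2)×34.4 = $44,487.25
|ΔTC| = |$49,247.97 − $44,487.25| = $4,760.72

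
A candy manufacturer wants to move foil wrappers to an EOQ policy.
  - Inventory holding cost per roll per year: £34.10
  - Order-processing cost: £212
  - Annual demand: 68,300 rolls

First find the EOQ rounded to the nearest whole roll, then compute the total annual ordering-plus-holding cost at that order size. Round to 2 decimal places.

Optimal lot size Q* = (2 × 68,300 × £212 / £34.1)^½ ≈ 921.54 → Q = 922 rolls
Orders/yr = 68,300/922 = 74.078; ordering cost = 74.078 × £212 = £15,704.56
Average inventory = 922/2 = 461; holding cost = 461 × £34.1 = £15,720.10
Total = £15,704.56 + £15,720.10 = £31,424.66

£31,424.66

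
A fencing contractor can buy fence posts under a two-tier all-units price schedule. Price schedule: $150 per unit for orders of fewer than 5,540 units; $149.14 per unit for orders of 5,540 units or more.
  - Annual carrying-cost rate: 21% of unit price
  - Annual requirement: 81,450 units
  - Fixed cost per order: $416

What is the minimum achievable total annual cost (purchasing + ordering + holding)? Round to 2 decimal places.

H₁ = 21%×$150 = $31.5000;  H₂ = 21%×$149.14 = $31.3194
EOQ₁ = √(2×81,450×416/31.5000) = 1,466.74  (< 5,540, feasible at tier 1)
EOQ₂ = √(2×81,450×416/31.3194) = 1,470.96  (< 5,540 → use Q = 5,540 at tier-2 price)
TC(tier 1 (EOQ₁), Q≈1,466.7) = $12,263,702.18
TC(tier 2, Q≈5,540.0) = $12,240,323.84
Minimum at tier 2: $12,240,323.84

$12,240,323.84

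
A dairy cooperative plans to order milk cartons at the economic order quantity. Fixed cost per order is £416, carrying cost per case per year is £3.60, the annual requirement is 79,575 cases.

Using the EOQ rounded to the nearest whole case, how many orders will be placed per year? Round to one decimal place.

Q* = √(2·D·S / H) = √(2·79,575·416 / 3.6) = √18,390,666.7 ≈ 4,288.43 → Q = 4,288
Orders per year = D/Q = 79,575 / 4,288 = 18.558

18.6 orders per year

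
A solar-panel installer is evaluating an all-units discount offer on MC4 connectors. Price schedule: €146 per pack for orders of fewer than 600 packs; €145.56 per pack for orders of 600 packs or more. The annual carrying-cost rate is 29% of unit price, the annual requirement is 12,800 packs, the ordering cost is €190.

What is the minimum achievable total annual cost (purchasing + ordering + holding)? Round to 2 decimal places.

H₁ = 29%×€146 = €42.3400;  H₂ = 29%×€145.56 = €42.2124
EOQ₁ = √(2×12,800×190/42.3400) = 338.94  (< 600, feasible at tier 1)
EOQ₂ = √(2×12,800×190/42.2124) = 339.45  (< 600 → use Q = 600 at tier-2 price)
TC(tier 1 (EOQ₁), Q≈338.9) = €1,883,150.67
TC(tier 2, Q≈600.0) = €1,879,885.05
Minimum at tier 2: €1,879,885.05

€1,879,885.05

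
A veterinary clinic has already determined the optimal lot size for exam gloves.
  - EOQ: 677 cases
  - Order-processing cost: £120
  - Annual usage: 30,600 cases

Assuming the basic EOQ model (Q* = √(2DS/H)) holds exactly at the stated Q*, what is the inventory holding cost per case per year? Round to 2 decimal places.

From Q* = √(2DS/H) ⇒ Q*² = 2DS/H.
H = 2DS / Q² = 2 × 30,600 × 120 / 677² = 16.0234

£16.02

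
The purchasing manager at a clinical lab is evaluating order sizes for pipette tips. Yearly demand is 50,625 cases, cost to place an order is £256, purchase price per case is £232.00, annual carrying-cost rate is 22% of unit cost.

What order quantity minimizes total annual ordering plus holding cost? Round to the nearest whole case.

Carrying cost H = £232 × 22% = £51.0400/case/yr
EOQ = √(2DS/H) = √(2 × 50,625 × 256 / 51.04)
    = √(507,836.99) ≈ 712.63

713 cases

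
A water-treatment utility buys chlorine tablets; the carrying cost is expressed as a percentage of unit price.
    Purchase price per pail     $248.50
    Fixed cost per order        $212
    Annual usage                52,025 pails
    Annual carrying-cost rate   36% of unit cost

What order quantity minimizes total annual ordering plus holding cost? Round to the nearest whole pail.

497 pails

H = i·C = 0.36 × $248.5 = $89.4600 per pail-year
EOQ = √(2DS/H) = √(2 × 52,025 × 212 / 89.46)
    = √(246,575.01) ≈ 496.56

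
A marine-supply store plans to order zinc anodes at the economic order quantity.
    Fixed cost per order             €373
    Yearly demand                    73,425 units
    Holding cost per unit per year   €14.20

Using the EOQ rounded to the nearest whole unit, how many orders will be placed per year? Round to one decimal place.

EOQ = √(2DS/H) = √(2 × 73,425 × 373 / 14.2)
    = √(3,857,397.89) ≈ 1,964.03 → Q = 1,964
N = D/Q = 73,425/1,964 ≈ 37.385 orders/yr

37.4 orders per year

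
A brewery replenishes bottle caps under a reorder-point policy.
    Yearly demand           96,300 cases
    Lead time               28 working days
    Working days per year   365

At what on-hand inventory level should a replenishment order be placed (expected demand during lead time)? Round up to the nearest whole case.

7,388 cases

Daily demand d = 96,300 / 365 = 263.836 cases/day
Demand during lead time = 263.836 × 28 = 7,387.40
Reorder point = 7,387.40 → round up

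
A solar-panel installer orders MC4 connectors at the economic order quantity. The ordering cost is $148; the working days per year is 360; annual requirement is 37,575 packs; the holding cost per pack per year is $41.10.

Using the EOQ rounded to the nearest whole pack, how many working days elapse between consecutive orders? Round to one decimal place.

5.0 days

EOQ = √(2DS/H) = √(2 × 37,575 × 148 / 41.1)
    = √(270,613.14) ≈ 520.20 → Q = 520 packs
Cycle time = (working days × Q)/D = (360 × 520) / 37,575 = 4.982 days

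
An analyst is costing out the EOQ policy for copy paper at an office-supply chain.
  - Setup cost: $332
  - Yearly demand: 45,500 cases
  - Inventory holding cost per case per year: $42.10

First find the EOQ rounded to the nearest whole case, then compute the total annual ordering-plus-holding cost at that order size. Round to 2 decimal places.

2DS/H = 2·45,500·332/42.1 = 717,624.70
EOQ = √717,624.70 ≈ 847.13 → Q = 847 cases
Annual ordering cost = (D/Q)·S = (45,500/847) × 332 = $17,834.71
Annual holding cost  = (Q/2)·H = (847/2) × 42.1 = $17,829.35
Total = $17,834.71 + $17,829.35 = $35,664.06

$35,664.06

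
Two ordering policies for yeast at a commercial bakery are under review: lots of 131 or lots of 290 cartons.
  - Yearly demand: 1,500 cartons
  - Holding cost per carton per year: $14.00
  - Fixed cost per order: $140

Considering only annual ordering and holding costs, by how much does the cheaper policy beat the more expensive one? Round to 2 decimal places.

$234.08

TC(Q) = (D/Q)S + (Q/2)H
TC(131) = (1,500/131)×140 + (131/2)×14 = $2,520.05
TC(290) = (1,500/290)×140 + (290/2)×14 = $2,754.14
Cheaper: Q = 131.  Difference = $234.08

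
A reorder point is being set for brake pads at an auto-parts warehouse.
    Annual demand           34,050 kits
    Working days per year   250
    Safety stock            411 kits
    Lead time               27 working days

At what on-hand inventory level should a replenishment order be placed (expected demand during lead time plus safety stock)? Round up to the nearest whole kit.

4,089 kits

Daily demand d = 34,050 / 250 = 136.200 kits/day
Demand during lead time = 136.200 × 27 = 3,677.40
Reorder point = 3,677.40 + 411 = 4,088.40 → round up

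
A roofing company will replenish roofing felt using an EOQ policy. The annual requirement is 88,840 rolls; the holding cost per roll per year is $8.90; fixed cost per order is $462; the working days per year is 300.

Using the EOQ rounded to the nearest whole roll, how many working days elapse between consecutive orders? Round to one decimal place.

10.3 days

Optimal lot size Q* = (2 × 88,840 × $462 / $8.9)^½ ≈ 3,037.00 → Q = 3,037 rolls
T = Q/D × 300 days = 3,037/88,840 × 300 = 10.256 days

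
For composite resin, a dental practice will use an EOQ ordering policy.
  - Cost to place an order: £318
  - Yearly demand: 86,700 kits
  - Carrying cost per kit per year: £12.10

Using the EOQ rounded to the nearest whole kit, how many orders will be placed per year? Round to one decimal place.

40.6 orders per year

2DS/H = 2·86,700·318/12.1 = 4,557,123.97
EOQ = √4,557,123.97 ≈ 2,134.74 → Q = 2,135
Orders per year = D/Q = 86,700 / 2,135 = 40.609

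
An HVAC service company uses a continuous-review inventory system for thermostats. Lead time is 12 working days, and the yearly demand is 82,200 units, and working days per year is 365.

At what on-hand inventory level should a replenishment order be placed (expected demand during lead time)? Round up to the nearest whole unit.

Daily demand d = 82,200 / 365 = 225.205 units/day
Demand during lead time = 225.205 × 12 = 2,702.47
Reorder point = 2,702.47 → round up

2,703 units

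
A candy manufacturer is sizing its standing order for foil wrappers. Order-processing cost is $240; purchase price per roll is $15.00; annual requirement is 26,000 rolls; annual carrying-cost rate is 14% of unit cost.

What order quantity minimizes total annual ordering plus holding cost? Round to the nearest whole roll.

2,438 rolls

Carrying cost H = $15 × 14% = $2.1000/roll/yr
Optimal lot size Q* = (2 × 26,000 × $240 / $2.1)^½ ≈ 2,437.80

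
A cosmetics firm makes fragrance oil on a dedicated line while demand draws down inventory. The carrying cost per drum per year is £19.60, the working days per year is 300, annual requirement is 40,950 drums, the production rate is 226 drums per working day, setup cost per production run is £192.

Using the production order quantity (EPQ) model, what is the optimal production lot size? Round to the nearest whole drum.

Daily demand d = 40,950/300 = 136.500; p = 226; 1 − d/p = 0.39602
EPQ = √(2DS / (H(1 − d/p)))
    = √(2 × 40,950 × 192 / (19.6 × 0.39602)) ≈ 1,423.34

1,423 drums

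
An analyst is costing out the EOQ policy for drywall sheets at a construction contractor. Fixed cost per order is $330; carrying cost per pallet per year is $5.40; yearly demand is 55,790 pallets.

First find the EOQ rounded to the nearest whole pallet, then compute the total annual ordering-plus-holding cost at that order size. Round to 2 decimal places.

$14,100.91

Q* = √(2·D·S / H) = √(2·55,790·330 / 5.4) = √6,818,777.8 ≈ 2,611.28 → Q = 2,611 pallets
Orders/yr = 55,790/2,611 = 21.367; ordering cost = 21.367 × $330 = $7,051.21
Average inventory = 2,611/2 = 1305.5; holding cost = 1305.5 × $5.4 = $7,049.70
Total = $7,051.21 + $7,049.70 = $14,100.91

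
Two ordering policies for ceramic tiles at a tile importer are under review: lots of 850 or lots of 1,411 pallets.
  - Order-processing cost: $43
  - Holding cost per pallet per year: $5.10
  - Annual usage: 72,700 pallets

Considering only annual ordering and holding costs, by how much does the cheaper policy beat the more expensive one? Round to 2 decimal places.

TC(Q) = (D/Q)S + (Q/2)H
TC(850) = (72,700/850)×43 + (850/2)×5.1 = $5,845.26
TC(1,411) = (72,700/1,411)×43 + (1,411/2)×5.1 = $5,813.57
Cheaper: Q = 1,411.  Difference = $31.69

$31.69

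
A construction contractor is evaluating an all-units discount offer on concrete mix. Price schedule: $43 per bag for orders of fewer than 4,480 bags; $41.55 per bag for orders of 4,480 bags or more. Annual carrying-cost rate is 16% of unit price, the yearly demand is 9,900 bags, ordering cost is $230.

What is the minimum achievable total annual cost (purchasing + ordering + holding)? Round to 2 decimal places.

$426,744.78

H₁ = 16%×$43 = $6.8800;  H₂ = 16%×$41.55 = $6.6480
EOQ₁ = √(2×9,900×230/6.8800) = 813.58  (< 4,480, feasible at tier 1)
EOQ₂ = √(2×9,900×230/6.6480) = 827.66  (< 4,480 → use Q = 4,480 at tier-2 price)
TC(tier 1 (EOQ₁), Q≈813.6) = $431,297.46
TC(tier 2, Q≈4,480.0) = $426,744.78
Minimum at tier 2: $426,744.78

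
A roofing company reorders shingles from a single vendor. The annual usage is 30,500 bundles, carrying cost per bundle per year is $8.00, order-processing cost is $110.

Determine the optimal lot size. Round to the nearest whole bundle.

916 bundles

2DS/H = 2·30,500·110/8 = 838,750.00
EOQ = √838,750.00 ≈ 915.83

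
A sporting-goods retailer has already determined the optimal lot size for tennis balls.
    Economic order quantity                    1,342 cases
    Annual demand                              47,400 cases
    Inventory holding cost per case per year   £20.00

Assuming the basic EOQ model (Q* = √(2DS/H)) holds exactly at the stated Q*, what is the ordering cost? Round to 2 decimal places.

From Q* = √(2DS/H) ⇒ Q*² = 2DS/H.
S = Q²H / (2D) = 1,342² × 20 / (2 × 47,400) = 379.9502

£379.95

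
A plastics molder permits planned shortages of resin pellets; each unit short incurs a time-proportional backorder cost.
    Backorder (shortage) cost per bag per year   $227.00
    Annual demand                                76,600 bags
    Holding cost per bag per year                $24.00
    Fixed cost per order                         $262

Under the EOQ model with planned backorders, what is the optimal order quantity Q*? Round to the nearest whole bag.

Basic EOQ = √(2·76,600·262/24) = 1,293.226
Backorder adjustment √((H+b)/b) = √((24+227)/227) = 1.0515
Q* = 1,293.226 × 1.0515 ≈ 1,359.87

1,360 bags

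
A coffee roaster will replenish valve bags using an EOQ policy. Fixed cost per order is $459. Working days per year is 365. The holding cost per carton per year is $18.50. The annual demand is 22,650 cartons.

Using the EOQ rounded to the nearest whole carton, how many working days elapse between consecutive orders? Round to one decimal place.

17.1 days

Q* = √(2·D·S / H) = √(2·22,650·459 / 18.5) = √1,123,929.7 ≈ 1,060.16 → Q = 1,060 cartons
Days between orders = 365 / (D/Q) = 365 / 21.368 ≈ 17.082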